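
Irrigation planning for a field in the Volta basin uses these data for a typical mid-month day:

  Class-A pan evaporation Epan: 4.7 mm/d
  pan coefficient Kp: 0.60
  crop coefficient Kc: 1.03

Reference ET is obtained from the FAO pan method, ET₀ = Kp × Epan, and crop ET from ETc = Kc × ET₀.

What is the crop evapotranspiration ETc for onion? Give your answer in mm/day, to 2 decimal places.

ET₀ = 0.60 × 4.7 = 2.8200 mm/d
ETc = Kc × ET₀ = 1.03 × 2.8200 = 2.9046 mm/d

2.90 mm/day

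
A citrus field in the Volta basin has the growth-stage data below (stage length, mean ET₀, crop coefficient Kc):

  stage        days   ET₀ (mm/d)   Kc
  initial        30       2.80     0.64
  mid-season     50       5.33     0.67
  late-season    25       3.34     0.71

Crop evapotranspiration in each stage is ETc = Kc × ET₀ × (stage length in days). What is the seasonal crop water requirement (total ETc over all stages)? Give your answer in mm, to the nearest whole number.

initial: 0.64 × 2.80 × 30 = 53.76 mm
mid-season: 0.67 × 5.33 × 50 = 178.56 mm
late-season: 0.71 × 3.34 × 25 = 59.29 mm
Seasonal total = 291.61 mm

292 mm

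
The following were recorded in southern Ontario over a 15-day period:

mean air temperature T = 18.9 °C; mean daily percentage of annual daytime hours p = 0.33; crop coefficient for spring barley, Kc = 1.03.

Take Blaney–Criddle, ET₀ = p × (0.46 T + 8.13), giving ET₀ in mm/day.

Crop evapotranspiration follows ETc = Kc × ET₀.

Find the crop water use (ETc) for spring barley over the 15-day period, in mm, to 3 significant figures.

ET₀ = 0.33 × (0.46 × 18.9 + 8.13) = 0.33 × 16.824 = 5.5519 mm/d
ETc = Kc × ET₀ = 1.03 × 5.5519 = 5.7185 mm/d
Over 15 days: 5.7185 × 15 = 85.778 mm

85.8 mm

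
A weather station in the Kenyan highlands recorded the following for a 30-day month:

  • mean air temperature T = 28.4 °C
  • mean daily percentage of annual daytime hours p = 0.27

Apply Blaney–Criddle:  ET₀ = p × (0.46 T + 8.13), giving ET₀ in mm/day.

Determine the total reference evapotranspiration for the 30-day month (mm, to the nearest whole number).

ET₀ = 0.27 × (0.46 × 28.4 + 8.13) = 0.27 × 21.194 = 5.7224 mm/d
Monthly total = 5.7224 × 30 = 171.672 mm

172 mm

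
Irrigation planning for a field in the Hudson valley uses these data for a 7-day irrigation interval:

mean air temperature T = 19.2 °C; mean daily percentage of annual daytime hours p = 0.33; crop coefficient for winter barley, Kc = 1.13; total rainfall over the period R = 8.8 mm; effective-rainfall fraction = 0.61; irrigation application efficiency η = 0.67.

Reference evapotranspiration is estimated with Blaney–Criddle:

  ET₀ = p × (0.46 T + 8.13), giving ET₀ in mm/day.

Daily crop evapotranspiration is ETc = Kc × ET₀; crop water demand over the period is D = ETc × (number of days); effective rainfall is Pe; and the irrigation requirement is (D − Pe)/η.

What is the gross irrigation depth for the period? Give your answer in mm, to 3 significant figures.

58.1 mm

ET₀ = 0.33 × (0.46 × 19.2 + 8.13) = 0.33 × 16.962 = 5.5975 mm/d
ETc = Kc × ET₀ = 1.13 × 5.5975 = 6.3252 mm/d
Crop demand D = ETc × 7 d = 6.3252 × 7 = 44.276 mm
Pe = 0.61 × 8.8 = 5.368 mm
D − Pe = 44.276 − 5.368 = 38.908 mm
Gross irrigation = 38.908 / 0.67 = 58.072 mm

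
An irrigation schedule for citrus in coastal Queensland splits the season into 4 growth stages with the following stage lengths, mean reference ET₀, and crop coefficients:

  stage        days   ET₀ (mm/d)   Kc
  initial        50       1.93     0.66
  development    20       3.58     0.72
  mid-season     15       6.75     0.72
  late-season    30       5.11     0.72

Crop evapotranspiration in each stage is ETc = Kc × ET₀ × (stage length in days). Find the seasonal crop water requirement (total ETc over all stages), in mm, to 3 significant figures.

299 mm

initial: 0.66 × 1.93 × 50 = 63.69 mm
development: 0.72 × 3.58 × 20 = 51.55 mm
mid-season: 0.72 × 6.75 × 15 = 72.90 mm
late-season: 0.72 × 5.11 × 30 = 110.38 mm
Seasonal total = 298.52 mm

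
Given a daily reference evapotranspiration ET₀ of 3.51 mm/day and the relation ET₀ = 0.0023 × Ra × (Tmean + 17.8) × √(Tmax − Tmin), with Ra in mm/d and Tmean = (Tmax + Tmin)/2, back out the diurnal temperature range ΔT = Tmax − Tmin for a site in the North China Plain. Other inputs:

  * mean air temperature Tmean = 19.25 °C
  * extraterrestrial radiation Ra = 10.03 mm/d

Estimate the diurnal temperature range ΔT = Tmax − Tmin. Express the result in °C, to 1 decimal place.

16.9 °C

√ΔT = ET₀ / [0.0023 × Ra × (Tmean+17.8)] = 3.51 / (0.0023 × 10.03 × 37.05) = 4.1067
ΔT = 4.1067² = 16.865 °C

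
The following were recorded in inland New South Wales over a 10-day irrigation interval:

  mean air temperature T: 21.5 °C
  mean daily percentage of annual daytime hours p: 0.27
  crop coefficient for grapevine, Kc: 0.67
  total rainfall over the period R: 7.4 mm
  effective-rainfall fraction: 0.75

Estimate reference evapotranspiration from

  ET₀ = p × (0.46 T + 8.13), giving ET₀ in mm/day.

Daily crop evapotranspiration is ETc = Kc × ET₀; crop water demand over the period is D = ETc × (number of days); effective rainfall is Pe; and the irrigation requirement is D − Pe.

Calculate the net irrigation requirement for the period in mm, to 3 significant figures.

27.0 mm

ET₀ = 0.27 × (0.46 × 21.5 + 8.13) = 0.27 × 18.020 = 4.8654 mm/d
ETc = Kc × ET₀ = 0.67 × 4.8654 = 3.2598 mm/d
Crop demand D = ETc × 10 d = 3.2598 × 10 = 32.598 mm
Pe = 0.75 × 7.4 = 5.550 mm
D − Pe = 32.598 − 5.550 = 27.048 mm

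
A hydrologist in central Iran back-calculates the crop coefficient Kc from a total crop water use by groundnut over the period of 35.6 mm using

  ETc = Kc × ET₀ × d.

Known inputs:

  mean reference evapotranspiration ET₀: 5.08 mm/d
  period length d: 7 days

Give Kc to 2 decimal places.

1.00

ETc = Kc × ET₀ × d  ⇒  Kc = ETc / (ET₀ × d)
Kc = 35.6 / (5.08 × 7) = 35.6 / 35.56 = 1.0011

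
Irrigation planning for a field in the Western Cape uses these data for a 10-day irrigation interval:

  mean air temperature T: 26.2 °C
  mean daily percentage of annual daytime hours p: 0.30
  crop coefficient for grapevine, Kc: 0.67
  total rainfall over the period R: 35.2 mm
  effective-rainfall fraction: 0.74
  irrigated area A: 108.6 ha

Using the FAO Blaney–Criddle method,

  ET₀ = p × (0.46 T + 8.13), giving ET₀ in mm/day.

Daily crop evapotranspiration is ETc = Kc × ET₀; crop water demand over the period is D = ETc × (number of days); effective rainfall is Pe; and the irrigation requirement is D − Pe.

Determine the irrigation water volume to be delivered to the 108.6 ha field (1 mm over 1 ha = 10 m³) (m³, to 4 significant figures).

15770 m³

ET₀ = 0.30 × (0.46 × 26.2 + 8.13) = 0.30 × 20.182 = 6.0546 mm/d
ETc = Kc × ET₀ = 0.67 × 6.0546 = 4.0566 mm/d
Crop demand D = ETc × 10 d = 4.0566 × 10 = 40.566 mm
Pe = 0.74 × 35.2 = 26.048 mm
D − Pe = 40.566 − 26.048 = 14.518 mm
Volume = 14.518 mm × 108.6 ha × 10 = 15766.5 m³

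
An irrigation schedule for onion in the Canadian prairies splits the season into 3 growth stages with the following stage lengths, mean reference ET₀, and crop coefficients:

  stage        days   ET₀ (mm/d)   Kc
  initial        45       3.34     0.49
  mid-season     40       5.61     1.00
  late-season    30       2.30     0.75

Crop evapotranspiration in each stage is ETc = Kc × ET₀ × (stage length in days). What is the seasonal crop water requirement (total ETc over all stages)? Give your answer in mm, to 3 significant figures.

350 mm

initial: 0.49 × 3.34 × 45 = 73.65 mm
mid-season: 1.00 × 5.61 × 40 = 224.40 mm
late-season: 0.75 × 2.30 × 30 = 51.75 mm
Seasonal total = 349.80 mm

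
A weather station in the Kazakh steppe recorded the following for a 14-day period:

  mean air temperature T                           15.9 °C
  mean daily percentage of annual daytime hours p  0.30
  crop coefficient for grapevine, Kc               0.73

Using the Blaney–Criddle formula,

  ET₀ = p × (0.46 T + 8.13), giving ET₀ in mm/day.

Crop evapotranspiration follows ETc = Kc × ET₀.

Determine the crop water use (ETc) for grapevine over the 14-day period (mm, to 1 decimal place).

ET₀ = 0.30 × (0.46 × 15.9 + 8.13) = 0.30 × 15.444 = 4.6332 mm/d
ETc = Kc × ET₀ = 0.73 × 4.6332 = 3.3822 mm/d
Over 14 days: 3.3822 × 14 = 47.351 mm

47.4 mm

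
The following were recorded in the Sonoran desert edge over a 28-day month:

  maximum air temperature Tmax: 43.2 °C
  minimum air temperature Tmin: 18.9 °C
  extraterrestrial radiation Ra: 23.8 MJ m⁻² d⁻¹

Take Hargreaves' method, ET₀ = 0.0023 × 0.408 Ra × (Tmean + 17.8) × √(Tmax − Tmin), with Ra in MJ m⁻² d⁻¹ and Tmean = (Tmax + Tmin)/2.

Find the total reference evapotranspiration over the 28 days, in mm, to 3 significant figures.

Tmean = (43.2 + 18.9)/2 = 31.05 °C
0.408 Ra = 0.408 × 23.8 = 9.7104 mm/d equivalent
ET₀ = 0.0023 × 9.7104 × (31.05 + 17.8) × √24.3 = 0.0023 × 9.7104 × 48.85 × 4.9295 = 5.3781 mm/d
Over 28 days: 5.3781 × 28 = 150.587 mm

151 mm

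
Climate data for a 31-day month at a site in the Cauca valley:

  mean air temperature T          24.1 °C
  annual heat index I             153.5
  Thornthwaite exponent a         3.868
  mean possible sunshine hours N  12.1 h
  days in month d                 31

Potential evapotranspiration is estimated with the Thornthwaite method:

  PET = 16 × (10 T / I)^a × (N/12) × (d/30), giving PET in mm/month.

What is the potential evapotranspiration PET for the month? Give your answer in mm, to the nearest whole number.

95 mm

10T/I = 10 × 24.1 / 153.5 = 1.5700
(10T/I)^a = 1.5700^3.868 = 5.7245
Uncorrected PET = 16 × 5.7245 = 91.592 mm
Correction = (N/12)(d/30) = (12.1/12)(31/30) = 1.0419
PET = 91.592 × 1.0419 = 95.430 mm/month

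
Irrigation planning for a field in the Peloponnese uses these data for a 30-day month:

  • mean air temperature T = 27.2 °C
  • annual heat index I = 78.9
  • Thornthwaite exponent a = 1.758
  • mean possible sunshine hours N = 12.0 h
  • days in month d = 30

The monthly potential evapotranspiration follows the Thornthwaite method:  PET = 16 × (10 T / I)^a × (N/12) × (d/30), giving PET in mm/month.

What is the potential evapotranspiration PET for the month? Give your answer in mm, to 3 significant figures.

141 mm

10T/I = 10 × 27.2 / 78.9 = 3.4474
(10T/I)^a = 3.4474^1.758 = 8.8087
Uncorrected PET = 16 × 8.8087 = 140.939 mm
Correction = (N/12)(d/30) = (12.0/12)(30/30) = 1.0000
PET = 140.939 × 1.0000 = 140.939 mm/month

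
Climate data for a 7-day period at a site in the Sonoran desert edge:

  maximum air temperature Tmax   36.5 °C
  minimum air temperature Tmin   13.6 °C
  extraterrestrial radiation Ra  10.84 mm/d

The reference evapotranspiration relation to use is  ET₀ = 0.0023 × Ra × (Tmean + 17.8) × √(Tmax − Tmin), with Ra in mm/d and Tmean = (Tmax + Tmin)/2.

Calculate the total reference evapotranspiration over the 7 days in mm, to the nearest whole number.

36 mm

Tmean = (36.5 + 13.6)/2 = 25.05 °C
ET₀ = 0.0023 × 10.84 × (25.05 + 17.8) × √22.9 = 0.0023 × 10.84 × 42.85 × 4.7854 = 5.1124 mm/d
Over 7 days: 5.1124 × 7 = 35.787 mm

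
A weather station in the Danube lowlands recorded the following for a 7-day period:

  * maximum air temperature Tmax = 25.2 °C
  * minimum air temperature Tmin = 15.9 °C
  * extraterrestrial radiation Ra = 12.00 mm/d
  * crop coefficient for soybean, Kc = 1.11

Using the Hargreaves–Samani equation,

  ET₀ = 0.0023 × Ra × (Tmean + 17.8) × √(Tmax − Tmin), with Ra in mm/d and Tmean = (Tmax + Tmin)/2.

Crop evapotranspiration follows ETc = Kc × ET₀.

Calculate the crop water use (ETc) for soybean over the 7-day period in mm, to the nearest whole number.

Tmean = (25.2 + 15.9)/2 = 20.55 °C
ET₀ = 0.0023 × 12.00 × (20.55 + 17.8) × √9.3 = 0.0023 × 12.00 × 38.35 × 3.0496 = 3.2279 mm/d
ETc = Kc × ET₀ = 1.11 × 3.2279 = 3.5830 mm/d
Over 7 days: 3.5830 × 7 = 25.081 mm

25 mm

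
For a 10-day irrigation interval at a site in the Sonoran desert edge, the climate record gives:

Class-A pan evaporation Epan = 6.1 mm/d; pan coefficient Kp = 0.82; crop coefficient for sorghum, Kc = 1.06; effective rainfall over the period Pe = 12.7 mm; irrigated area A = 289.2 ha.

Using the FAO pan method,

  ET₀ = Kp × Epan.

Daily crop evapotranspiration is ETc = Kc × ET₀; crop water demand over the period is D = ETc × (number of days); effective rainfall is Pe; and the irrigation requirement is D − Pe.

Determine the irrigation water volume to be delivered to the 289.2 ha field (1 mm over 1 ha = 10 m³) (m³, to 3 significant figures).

ET₀ = 0.82 × 6.1 = 5.0020 mm/d
ETc = Kc × ET₀ = 1.06 × 5.0020 = 5.3021 mm/d
Crop demand D = ETc × 10 d = 5.3021 × 10 = 53.021 mm
D − Pe = 53.021 − 12.7 = 40.321 mm
Volume = 40.321 mm × 289.2 ha × 10 = 116608.3 m³

117000 m³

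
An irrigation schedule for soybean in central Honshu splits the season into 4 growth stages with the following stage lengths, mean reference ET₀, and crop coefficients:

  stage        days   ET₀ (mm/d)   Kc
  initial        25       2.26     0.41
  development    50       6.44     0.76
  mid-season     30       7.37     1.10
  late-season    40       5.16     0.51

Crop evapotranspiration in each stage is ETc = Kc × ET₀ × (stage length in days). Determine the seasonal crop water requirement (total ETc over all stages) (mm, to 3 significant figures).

616 mm

initial: 0.41 × 2.26 × 25 = 23.17 mm
development: 0.76 × 6.44 × 50 = 244.72 mm
mid-season: 1.10 × 7.37 × 30 = 243.21 mm
late-season: 0.51 × 5.16 × 40 = 105.26 mm
Seasonal total = 616.36 mm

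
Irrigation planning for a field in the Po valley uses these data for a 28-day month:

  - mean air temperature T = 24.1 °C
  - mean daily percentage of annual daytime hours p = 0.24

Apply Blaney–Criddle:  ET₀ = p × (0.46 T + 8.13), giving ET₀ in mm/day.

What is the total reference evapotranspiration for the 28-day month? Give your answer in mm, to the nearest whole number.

129 mm

ET₀ = 0.24 × (0.46 × 24.1 + 8.13) = 0.24 × 19.216 = 4.6118 mm/d
Monthly total = 4.6118 × 28 = 129.130 mm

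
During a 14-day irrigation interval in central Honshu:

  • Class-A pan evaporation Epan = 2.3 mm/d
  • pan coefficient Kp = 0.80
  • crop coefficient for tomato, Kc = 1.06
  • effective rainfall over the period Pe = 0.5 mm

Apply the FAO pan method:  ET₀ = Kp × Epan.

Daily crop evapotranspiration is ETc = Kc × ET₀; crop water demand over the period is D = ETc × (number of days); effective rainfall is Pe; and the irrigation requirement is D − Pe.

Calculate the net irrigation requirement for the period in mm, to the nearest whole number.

ET₀ = 0.80 × 2.3 = 1.8400 mm/d
ETc = Kc × ET₀ = 1.06 × 1.8400 = 1.9504 mm/d
Crop demand D = ETc × 14 d = 1.9504 × 14 = 27.306 mm
D − Pe = 27.306 − 0.5 = 26.806 mm

27 mm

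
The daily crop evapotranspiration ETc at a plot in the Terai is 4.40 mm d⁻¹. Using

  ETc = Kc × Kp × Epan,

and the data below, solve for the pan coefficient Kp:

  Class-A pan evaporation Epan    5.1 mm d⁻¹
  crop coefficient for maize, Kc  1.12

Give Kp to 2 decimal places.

0.77

ETc = Kc × Kp × Epan  ⇒  Kp = ETc / (Kc × Epan)
Kp = 4.40 / (1.12 × 5.1) = 4.40 / 5.712 = 0.7703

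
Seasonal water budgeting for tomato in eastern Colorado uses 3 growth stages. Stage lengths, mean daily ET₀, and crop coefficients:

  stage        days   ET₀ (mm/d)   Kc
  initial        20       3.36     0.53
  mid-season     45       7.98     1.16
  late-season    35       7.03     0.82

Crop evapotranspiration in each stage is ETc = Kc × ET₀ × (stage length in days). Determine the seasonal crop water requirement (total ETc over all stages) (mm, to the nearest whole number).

initial: 0.53 × 3.36 × 20 = 35.62 mm
mid-season: 1.16 × 7.98 × 45 = 416.56 mm
late-season: 0.82 × 7.03 × 35 = 201.76 mm
Seasonal total = 653.94 mm

654 mm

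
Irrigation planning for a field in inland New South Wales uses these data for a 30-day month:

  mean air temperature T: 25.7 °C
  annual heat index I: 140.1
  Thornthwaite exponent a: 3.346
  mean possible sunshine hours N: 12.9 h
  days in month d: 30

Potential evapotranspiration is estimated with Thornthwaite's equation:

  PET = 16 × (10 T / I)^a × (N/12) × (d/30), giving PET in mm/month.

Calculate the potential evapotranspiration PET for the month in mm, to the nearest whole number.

131 mm

10T/I = 10 × 25.7 / 140.1 = 1.8344
(10T/I)^a = 1.8344^3.346 = 7.6147
Uncorrected PET = 16 × 7.6147 = 121.835 mm
Correction = (N/12)(d/30) = (12.9/12)(30/30) = 1.0750
PET = 121.835 × 1.0750 = 130.973 mm/month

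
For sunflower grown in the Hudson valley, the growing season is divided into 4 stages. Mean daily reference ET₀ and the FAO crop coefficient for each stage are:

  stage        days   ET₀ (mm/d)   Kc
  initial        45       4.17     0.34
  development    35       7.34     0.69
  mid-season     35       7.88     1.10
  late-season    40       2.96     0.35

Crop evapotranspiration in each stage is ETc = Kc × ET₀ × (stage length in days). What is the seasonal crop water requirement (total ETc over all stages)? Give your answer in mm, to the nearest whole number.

586 mm

initial: 0.34 × 4.17 × 45 = 63.80 mm
development: 0.69 × 7.34 × 35 = 177.26 mm
mid-season: 1.10 × 7.88 × 35 = 303.38 mm
late-season: 0.35 × 2.96 × 40 = 41.44 mm
Seasonal total = 585.88 mm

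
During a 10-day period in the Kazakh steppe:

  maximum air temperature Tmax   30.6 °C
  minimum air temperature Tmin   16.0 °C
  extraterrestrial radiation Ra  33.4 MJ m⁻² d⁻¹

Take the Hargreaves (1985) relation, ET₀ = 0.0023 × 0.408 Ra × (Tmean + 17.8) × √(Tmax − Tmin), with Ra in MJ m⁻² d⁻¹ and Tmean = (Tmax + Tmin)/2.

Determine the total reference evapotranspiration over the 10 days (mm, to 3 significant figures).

49.2 mm

Tmean = (30.6 + 16.0)/2 = 23.30 °C
0.408 Ra = 0.408 × 33.4 = 13.6272 mm/d equivalent
ET₀ = 0.0023 × 13.6272 × (23.30 + 17.8) × √14.6 = 0.0023 × 13.6272 × 41.10 × 3.8210 = 4.9221 mm/d
Over 10 days: 4.9221 × 10 = 49.221 mm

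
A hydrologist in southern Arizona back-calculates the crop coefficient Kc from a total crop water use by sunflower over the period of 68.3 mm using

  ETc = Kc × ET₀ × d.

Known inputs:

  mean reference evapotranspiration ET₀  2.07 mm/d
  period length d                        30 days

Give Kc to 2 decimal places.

1.10

ETc = Kc × ET₀ × d  ⇒  Kc = ETc / (ET₀ × d)
Kc = 68.3 / (2.07 × 30) = 68.3 / 62.10 = 1.0998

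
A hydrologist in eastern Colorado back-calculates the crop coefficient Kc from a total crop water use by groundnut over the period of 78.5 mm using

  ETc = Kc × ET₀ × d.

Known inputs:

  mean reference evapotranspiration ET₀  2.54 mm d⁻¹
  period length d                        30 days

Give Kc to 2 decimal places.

ETc = Kc × ET₀ × d  ⇒  Kc = ETc / (ET₀ × d)
Kc = 78.5 / (2.54 × 30) = 78.5 / 76.20 = 1.0302

1.03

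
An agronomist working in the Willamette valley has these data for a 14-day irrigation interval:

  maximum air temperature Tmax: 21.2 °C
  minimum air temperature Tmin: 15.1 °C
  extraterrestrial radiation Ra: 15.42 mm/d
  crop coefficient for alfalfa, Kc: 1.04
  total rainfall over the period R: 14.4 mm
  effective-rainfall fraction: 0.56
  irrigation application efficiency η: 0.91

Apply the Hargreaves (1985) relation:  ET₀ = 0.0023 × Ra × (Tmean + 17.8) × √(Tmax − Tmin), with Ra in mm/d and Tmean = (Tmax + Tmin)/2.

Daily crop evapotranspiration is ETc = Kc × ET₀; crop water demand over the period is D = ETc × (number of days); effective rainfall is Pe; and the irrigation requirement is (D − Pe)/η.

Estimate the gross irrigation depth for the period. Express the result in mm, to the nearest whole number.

42 mm

Tmean = (21.2 + 15.1)/2 = 18.15 °C
ET₀ = 0.0023 × 15.42 × (18.15 + 17.8) × √6.1 = 0.0023 × 15.42 × 35.95 × 2.4698 = 3.1490 mm/d
ETc = Kc × ET₀ = 1.04 × 3.1490 = 3.2750 mm/d
Crop demand D = ETc × 14 d = 3.2750 × 14 = 45.850 mm
Pe = 0.56 × 14.4 = 8.064 mm
D − Pe = 45.850 − 8.064 = 37.786 mm
Gross irrigation = 37.786 / 0.91 = 41.523 mm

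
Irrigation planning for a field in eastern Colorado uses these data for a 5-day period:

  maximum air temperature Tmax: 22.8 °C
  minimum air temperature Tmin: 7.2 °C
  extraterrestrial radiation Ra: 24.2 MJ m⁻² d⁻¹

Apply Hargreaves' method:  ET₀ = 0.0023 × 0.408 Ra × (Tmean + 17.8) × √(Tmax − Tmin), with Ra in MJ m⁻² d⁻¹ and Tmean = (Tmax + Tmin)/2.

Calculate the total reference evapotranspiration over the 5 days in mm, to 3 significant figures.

14.7 mm

Tmean = (22.8 + 7.2)/2 = 15.00 °C
0.408 Ra = 0.408 × 24.2 = 9.8736 mm/d equivalent
ET₀ = 0.0023 × 9.8736 × (15.00 + 17.8) × √15.6 = 0.0023 × 9.8736 × 32.80 × 3.9497 = 2.9420 mm/d
Over 5 days: 2.9420 × 5 = 14.710 mm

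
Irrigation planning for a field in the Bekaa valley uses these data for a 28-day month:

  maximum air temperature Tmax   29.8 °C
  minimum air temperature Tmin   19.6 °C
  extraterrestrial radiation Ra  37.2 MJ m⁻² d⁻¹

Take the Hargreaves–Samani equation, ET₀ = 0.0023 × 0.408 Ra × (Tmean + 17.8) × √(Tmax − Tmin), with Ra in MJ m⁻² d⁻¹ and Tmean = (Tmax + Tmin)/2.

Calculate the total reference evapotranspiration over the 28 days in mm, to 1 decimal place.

Tmean = (29.8 + 19.6)/2 = 24.70 °C
0.408 Ra = 0.408 × 37.2 = 15.1776 mm/d equivalent
ET₀ = 0.0023 × 15.1776 × (24.70 + 17.8) × √10.2 = 0.0023 × 15.1776 × 42.50 × 3.1937 = 4.7382 mm/d
Over 28 days: 4.7382 × 28 = 132.670 mm

132.7 mm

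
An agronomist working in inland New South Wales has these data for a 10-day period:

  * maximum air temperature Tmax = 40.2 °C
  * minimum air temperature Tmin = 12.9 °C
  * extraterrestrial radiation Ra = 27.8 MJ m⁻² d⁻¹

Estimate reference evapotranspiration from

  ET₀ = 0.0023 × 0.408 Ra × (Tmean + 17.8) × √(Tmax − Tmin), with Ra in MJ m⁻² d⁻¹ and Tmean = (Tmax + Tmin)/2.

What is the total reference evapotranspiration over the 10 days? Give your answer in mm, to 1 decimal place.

60.5 mm

Tmean = (40.2 + 12.9)/2 = 26.55 °C
0.408 Ra = 0.408 × 27.8 = 11.3424 mm/d equivalent
ET₀ = 0.0023 × 11.3424 × (26.55 + 17.8) × √27.3 = 0.0023 × 11.3424 × 44.35 × 5.2249 = 6.0451 mm/d
Over 10 days: 6.0451 × 10 = 60.451 mm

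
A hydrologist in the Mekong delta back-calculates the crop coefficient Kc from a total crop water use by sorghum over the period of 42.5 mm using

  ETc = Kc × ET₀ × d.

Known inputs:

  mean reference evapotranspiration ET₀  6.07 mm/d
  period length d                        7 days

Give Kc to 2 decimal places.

1.00

ETc = Kc × ET₀ × d  ⇒  Kc = ETc / (ET₀ × d)
Kc = 42.5 / (6.07 × 7) = 42.5 / 42.49 = 1.0002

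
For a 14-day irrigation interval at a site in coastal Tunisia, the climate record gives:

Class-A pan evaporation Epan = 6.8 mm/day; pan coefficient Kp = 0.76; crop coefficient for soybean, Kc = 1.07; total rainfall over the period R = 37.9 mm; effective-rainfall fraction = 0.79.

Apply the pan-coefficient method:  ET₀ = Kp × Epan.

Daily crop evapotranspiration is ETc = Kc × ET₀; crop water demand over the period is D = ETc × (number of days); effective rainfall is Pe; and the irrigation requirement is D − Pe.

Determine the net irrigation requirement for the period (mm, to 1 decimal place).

ET₀ = 0.76 × 6.8 = 5.1680 mm/d
ETc = Kc × ET₀ = 1.07 × 5.1680 = 5.5298 mm/d
Crop demand D = ETc × 14 d = 5.5298 × 14 = 77.417 mm
Pe = 0.79 × 37.9 = 29.941 mm
D − Pe = 77.417 − 29.941 = 47.476 mm

47.5 mm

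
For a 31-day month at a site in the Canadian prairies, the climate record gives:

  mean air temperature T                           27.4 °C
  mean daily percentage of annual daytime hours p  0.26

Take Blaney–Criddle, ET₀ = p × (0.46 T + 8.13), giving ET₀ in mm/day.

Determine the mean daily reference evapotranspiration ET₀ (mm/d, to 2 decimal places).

5.39 mm/d

ET₀ = 0.26 × (0.46 × 27.4 + 8.13) = 0.26 × 20.734 = 5.3908 mm/d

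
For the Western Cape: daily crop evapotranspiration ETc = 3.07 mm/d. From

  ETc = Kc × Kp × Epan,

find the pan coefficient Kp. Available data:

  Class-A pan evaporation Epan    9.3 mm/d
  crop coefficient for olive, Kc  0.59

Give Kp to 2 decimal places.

0.56

ETc = Kc × Kp × Epan  ⇒  Kp = ETc / (Kc × Epan)
Kp = 3.07 / (0.59 × 9.3) = 3.07 / 5.487 = 0.5595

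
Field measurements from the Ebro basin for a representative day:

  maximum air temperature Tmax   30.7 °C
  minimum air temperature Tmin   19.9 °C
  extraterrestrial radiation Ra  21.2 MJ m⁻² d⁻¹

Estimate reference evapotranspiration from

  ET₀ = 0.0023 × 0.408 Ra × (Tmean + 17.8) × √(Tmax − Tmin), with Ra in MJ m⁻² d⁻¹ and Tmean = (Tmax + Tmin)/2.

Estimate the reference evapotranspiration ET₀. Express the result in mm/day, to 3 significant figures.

2.82 mm/day

Tmean = (30.7 + 19.9)/2 = 25.30 °C
0.408 Ra = 0.408 × 21.2 = 8.6496 mm/d equivalent
ET₀ = 0.0023 × 8.6496 × (25.30 + 17.8) × √10.8 = 0.0023 × 8.6496 × 43.10 × 3.2863 = 2.8178 mm/d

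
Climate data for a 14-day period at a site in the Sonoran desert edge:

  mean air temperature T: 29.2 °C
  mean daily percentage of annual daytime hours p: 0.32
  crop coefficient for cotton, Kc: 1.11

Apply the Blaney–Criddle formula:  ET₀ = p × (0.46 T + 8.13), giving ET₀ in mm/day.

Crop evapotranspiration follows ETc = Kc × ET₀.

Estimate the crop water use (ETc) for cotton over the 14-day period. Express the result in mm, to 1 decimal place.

107.2 mm

ET₀ = 0.32 × (0.46 × 29.2 + 8.13) = 0.32 × 21.562 = 6.8998 mm/d
ETc = Kc × ET₀ = 1.11 × 6.8998 = 7.6588 mm/d
Over 14 days: 7.6588 × 14 = 107.223 mm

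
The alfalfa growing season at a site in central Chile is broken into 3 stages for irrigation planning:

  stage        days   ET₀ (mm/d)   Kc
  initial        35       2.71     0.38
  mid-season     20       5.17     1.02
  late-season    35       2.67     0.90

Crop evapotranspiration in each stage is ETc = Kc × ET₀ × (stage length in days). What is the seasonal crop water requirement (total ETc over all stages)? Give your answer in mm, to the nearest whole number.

226 mm

initial: 0.38 × 2.71 × 35 = 36.04 mm
mid-season: 1.02 × 5.17 × 20 = 105.47 mm
late-season: 0.90 × 2.67 × 35 = 84.11 mm
Seasonal total = 225.62 mm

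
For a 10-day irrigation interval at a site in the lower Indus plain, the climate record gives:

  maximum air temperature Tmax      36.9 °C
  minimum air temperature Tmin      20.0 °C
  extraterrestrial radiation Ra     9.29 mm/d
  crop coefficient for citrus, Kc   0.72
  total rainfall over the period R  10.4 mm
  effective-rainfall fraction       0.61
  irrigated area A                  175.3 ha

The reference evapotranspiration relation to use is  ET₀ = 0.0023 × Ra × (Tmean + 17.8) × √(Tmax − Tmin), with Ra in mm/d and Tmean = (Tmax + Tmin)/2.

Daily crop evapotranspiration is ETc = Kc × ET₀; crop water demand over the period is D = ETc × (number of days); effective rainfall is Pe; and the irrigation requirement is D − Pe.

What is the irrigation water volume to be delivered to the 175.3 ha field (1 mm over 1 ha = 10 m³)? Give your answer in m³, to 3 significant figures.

40200 m³

Tmean = (36.9 + 20.0)/2 = 28.45 °C
ET₀ = 0.0023 × 9.29 × (28.45 + 17.8) × √16.9 = 0.0023 × 9.29 × 46.25 × 4.1110 = 4.0626 mm/d
ETc = Kc × ET₀ = 0.72 × 4.0626 = 2.9251 mm/d
Crop demand D = ETc × 10 d = 2.9251 × 10 = 29.251 mm
Pe = 0.61 × 10.4 = 6.344 mm
D − Pe = 29.251 − 6.344 = 22.907 mm
Volume = 22.907 mm × 175.3 ha × 10 = 40156.0 m³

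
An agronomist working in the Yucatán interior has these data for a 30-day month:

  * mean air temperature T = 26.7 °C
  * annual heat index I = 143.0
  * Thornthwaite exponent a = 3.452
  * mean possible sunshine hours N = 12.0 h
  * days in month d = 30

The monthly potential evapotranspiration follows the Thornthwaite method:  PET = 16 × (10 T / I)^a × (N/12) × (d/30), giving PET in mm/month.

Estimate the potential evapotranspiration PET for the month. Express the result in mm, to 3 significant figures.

10T/I = 10 × 26.7 / 143.0 = 1.8671
(10T/I)^a = 1.8671^3.452 = 8.6312
Uncorrected PET = 16 × 8.6312 = 138.099 mm
Correction = (N/12)(d/30) = (12.0/12)(30/30) = 1.0000
PET = 138.099 × 1.0000 = 138.099 mm/month

138 mm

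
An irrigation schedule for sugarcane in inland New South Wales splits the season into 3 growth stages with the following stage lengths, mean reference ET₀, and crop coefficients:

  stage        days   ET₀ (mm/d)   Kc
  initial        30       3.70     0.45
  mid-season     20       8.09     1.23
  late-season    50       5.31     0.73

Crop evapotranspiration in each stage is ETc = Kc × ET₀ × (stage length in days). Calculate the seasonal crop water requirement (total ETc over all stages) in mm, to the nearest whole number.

443 mm

initial: 0.45 × 3.70 × 30 = 49.95 mm
mid-season: 1.23 × 8.09 × 20 = 199.01 mm
late-season: 0.73 × 5.31 × 50 = 193.82 mm
Seasonal total = 442.78 mm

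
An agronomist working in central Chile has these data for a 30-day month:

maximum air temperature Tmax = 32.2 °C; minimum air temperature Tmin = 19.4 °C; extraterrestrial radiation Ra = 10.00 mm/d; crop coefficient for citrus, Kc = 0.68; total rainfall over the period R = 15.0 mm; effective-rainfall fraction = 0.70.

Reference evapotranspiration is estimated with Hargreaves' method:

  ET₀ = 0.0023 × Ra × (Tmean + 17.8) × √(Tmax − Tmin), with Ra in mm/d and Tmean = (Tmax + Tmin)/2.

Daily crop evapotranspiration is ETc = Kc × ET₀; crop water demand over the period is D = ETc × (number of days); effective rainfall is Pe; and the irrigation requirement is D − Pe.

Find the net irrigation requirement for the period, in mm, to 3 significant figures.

62.7 mm

Tmean = (32.2 + 19.4)/2 = 25.80 °C
ET₀ = 0.0023 × 10.00 × (25.80 + 17.8) × √12.8 = 0.0023 × 10.00 × 43.60 × 3.5777 = 3.5877 mm/d
ETc = Kc × ET₀ = 0.68 × 3.5877 = 2.4396 mm/d
Crop demand D = ETc × 30 d = 2.4396 × 30 = 73.188 mm
Pe = 0.70 × 15.0 = 10.500 mm
D − Pe = 73.188 − 10.500 = 62.688 mm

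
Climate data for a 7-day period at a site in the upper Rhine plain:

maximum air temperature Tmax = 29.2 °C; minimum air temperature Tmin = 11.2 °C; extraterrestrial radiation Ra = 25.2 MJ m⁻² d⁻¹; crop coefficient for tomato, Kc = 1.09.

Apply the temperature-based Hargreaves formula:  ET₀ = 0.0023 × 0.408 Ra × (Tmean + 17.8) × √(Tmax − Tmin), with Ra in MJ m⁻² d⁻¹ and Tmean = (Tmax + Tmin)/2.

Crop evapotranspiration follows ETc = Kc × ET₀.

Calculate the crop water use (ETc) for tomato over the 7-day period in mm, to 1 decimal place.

Tmean = (29.2 + 11.2)/2 = 20.20 °C
0.408 Ra = 0.408 × 25.2 = 10.2816 mm/d equivalent
ET₀ = 0.0023 × 10.2816 × (20.20 + 17.8) × √18.0 = 0.0023 × 10.2816 × 38.00 × 4.2426 = 3.8125 mm/d
ETc = Kc × ET₀ = 1.09 × 3.8125 = 4.1556 mm/d
Over 7 days: 4.1556 × 7 = 29.089 mm

29.1 mm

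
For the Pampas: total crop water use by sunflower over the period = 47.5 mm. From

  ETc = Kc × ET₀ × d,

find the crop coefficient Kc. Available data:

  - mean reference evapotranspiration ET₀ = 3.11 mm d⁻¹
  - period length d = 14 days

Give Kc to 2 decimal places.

ETc = Kc × ET₀ × d  ⇒  Kc = ETc / (ET₀ × d)
Kc = 47.5 / (3.11 × 14) = 47.5 / 43.54 = 1.0910

1.09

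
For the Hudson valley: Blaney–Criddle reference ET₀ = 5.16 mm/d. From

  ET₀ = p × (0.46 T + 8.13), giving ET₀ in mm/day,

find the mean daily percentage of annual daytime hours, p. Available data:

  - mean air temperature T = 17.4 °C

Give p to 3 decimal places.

0.320

p = ET₀ / (0.46 T + 8.13) = 5.16 / (0.46 × 17.4 + 8.13) = 5.16 / 16.134 = 0.3198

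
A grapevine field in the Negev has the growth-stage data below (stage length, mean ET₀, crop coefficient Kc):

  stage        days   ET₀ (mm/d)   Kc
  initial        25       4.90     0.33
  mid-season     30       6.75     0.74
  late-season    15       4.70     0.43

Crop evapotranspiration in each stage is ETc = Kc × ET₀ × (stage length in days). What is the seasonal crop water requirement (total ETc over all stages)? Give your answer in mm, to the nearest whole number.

221 mm

initial: 0.33 × 4.90 × 25 = 40.43 mm
mid-season: 0.74 × 6.75 × 30 = 149.85 mm
late-season: 0.43 × 4.70 × 15 = 30.32 mm
Seasonal total = 220.60 mm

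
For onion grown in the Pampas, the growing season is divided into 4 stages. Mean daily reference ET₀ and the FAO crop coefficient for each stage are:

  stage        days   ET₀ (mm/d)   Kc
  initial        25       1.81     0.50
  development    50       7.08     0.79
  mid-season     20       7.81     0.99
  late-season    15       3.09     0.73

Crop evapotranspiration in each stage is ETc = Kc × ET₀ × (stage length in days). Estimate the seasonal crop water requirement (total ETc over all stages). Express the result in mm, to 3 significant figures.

491 mm

initial: 0.50 × 1.81 × 25 = 22.63 mm
development: 0.79 × 7.08 × 50 = 279.66 mm
mid-season: 0.99 × 7.81 × 20 = 154.64 mm
late-season: 0.73 × 3.09 × 15 = 33.84 mm
Seasonal total = 490.77 mm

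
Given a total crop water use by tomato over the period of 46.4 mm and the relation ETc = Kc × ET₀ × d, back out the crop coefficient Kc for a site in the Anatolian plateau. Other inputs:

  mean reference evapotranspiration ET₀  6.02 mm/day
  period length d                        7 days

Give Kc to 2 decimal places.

ETc = Kc × ET₀ × d  ⇒  Kc = ETc / (ET₀ × d)
Kc = 46.4 / (6.02 × 7) = 46.4 / 42.14 = 1.1011

1.10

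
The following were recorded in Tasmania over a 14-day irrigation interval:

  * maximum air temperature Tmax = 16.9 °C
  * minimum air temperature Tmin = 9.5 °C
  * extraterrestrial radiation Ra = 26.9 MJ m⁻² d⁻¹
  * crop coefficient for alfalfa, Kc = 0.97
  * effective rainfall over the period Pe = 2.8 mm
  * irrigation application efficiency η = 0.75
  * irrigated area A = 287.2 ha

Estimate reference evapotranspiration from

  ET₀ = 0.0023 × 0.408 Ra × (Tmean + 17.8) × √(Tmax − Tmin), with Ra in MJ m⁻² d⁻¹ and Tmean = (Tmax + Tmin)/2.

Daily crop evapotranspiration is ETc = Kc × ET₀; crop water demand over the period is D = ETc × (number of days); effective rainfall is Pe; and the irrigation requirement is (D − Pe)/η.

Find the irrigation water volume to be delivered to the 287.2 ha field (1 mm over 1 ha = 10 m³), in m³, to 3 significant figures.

100000 m³

Tmean = (16.9 + 9.5)/2 = 13.20 °C
0.408 Ra = 0.408 × 26.9 = 10.9752 mm/d equivalent
ET₀ = 0.0023 × 10.9752 × (13.20 + 17.8) × √7.4 = 0.0023 × 10.9752 × 31.00 × 2.7203 = 2.1287 mm/d
ETc = Kc × ET₀ = 0.97 × 2.1287 = 2.0648 mm/d
Crop demand D = ETc × 14 d = 2.0648 × 14 = 28.907 mm
D − Pe = 28.907 − 2.8 = 26.107 mm
Gross irrigation = 26.107 / 0.75 = 34.809 mm
Volume = 34.809 mm × 287.2 ha × 10 = 99971.4 m³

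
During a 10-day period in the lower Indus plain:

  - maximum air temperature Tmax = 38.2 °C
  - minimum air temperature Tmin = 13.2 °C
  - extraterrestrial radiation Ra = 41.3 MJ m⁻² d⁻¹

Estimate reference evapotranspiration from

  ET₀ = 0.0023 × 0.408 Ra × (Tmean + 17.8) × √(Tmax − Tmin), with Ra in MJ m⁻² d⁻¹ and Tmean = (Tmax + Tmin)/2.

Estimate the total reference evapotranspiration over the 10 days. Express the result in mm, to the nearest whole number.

Tmean = (38.2 + 13.2)/2 = 25.70 °C
0.408 Ra = 0.408 × 41.3 = 16.8504 mm/d equivalent
ET₀ = 0.0023 × 16.8504 × (25.70 + 17.8) × √25.0 = 0.0023 × 16.8504 × 43.50 × 5.0000 = 8.4294 mm/d
Over 10 days: 8.4294 × 10 = 84.294 mm

84 mm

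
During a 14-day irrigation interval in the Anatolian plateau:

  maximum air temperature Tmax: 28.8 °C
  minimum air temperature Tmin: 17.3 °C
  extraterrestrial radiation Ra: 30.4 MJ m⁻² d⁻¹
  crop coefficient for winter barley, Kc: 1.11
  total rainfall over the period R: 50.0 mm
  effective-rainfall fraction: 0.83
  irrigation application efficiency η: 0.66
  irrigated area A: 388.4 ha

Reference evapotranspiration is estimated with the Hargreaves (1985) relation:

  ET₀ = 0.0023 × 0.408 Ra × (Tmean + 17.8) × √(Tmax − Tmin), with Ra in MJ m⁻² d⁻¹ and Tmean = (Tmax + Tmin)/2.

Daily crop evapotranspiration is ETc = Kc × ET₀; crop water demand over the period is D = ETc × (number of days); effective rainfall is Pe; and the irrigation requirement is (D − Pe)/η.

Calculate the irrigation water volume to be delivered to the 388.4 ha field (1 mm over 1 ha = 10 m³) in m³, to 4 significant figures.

117200 m³

Tmean = (28.8 + 17.3)/2 = 23.05 °C
0.408 Ra = 0.408 × 30.4 = 12.4032 mm/d equivalent
ET₀ = 0.0023 × 12.4032 × (23.05 + 17.8) × √11.5 = 0.0023 × 12.4032 × 40.85 × 3.3912 = 3.9519 mm/d
ETc = Kc × ET₀ = 1.11 × 3.9519 = 4.3866 mm/d
Crop demand D = ETc × 14 d = 4.3866 × 14 = 61.412 mm
Pe = 0.83 × 50.0 = 41.500 mm
D − Pe = 61.412 − 41.500 = 19.912 mm
Gross irrigation = 19.912 / 0.66 = 30.170 mm
Volume = 30.170 mm × 388.4 ha × 10 = 117180.3 m³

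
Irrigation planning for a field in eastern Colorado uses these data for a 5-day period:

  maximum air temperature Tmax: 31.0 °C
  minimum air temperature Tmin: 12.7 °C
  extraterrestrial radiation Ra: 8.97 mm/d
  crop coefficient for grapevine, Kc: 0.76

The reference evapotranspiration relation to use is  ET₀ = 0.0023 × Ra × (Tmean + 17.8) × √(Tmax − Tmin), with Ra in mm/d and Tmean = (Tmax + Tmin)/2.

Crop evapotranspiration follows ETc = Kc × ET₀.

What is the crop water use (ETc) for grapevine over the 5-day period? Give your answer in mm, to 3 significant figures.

Tmean = (31.0 + 12.7)/2 = 21.85 °C
ET₀ = 0.0023 × 8.97 × (21.85 + 17.8) × √18.3 = 0.0023 × 8.97 × 39.65 × 4.2778 = 3.4993 mm/d
ETc = Kc × ET₀ = 0.76 × 3.4993 = 2.6595 mm/d
Over 5 days: 2.6595 × 5 = 13.298 mm

13.3 mm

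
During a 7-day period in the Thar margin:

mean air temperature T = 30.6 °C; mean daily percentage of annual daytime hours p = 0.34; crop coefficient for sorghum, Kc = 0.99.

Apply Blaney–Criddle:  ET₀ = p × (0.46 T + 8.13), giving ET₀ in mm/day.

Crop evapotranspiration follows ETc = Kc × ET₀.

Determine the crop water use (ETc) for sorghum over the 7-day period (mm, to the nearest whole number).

ET₀ = 0.34 × (0.46 × 30.6 + 8.13) = 0.34 × 22.206 = 7.5500 mm/d
ETc = Kc × ET₀ = 0.99 × 7.5500 = 7.4745 mm/d
Over 7 days: 7.4745 × 7 = 52.322 mm

52 mm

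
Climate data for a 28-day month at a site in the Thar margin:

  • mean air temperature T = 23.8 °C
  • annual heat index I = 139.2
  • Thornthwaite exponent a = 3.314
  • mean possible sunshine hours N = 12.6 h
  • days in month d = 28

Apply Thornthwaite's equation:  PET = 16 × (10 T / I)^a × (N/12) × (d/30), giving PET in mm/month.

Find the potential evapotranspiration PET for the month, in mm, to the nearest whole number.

10T/I = 10 × 23.8 / 139.2 = 1.7098
(10T/I)^a = 1.7098^3.314 = 5.9154
Uncorrected PET = 16 × 5.9154 = 94.646 mm
Correction = (N/12)(d/30) = (12.6/12)(28/30) = 0.9800
PET = 94.646 × 0.9800 = 92.753 mm/month

93 mm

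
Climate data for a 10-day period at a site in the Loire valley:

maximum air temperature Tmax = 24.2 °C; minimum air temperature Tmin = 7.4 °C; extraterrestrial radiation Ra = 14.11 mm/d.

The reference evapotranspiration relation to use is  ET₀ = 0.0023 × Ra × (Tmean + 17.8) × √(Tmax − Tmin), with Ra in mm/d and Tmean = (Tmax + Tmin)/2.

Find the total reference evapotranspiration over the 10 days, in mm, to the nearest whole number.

Tmean = (24.2 + 7.4)/2 = 15.80 °C
ET₀ = 0.0023 × 14.11 × (15.80 + 17.8) × √16.8 = 0.0023 × 14.11 × 33.60 × 4.0988 = 4.4694 mm/d
Over 10 days: 4.4694 × 10 = 44.694 mm

45 mm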